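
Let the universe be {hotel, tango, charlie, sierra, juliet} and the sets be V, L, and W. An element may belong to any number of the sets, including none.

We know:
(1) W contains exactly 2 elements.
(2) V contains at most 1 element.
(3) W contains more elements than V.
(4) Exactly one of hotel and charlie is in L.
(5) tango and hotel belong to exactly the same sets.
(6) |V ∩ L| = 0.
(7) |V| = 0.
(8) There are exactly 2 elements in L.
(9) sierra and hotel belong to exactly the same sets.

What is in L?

(7): V already has 0, so the rest are out.
Suppose hotel ∈ L: no assignment then satisfies all the clues, so hotel ∉ L.

L = {charlie, juliet}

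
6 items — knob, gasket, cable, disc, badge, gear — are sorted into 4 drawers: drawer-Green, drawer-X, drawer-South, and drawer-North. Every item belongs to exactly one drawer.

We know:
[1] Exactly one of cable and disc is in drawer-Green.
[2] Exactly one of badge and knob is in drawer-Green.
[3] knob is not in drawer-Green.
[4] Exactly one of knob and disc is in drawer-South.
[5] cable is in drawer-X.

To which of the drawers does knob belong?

knob: drawer-South

From (3): knob ∉ drawer-Green.
From (5): cable ∈ drawer-X.
(1) (exactly one): disc ∈ drawer-Green.
(2) (exactly one): badge ∈ drawer-Green.
(4) (exactly one): knob ∈ drawer-South.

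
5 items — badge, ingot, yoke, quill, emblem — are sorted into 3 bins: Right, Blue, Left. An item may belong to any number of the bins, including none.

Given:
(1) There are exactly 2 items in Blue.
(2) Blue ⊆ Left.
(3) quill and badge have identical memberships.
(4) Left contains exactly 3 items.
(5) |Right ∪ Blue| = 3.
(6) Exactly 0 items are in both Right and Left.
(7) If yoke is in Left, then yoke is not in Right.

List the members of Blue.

Blue = {badge, quill}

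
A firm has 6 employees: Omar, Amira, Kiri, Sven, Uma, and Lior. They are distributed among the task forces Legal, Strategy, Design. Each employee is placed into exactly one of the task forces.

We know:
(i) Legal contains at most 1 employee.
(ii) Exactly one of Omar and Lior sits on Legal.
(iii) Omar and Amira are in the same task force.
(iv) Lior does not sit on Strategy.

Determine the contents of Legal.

From (iv): Lior ∉ Strategy.
Suppose Omar ∈ Legal: no assignment then satisfies all the clues, so Omar ∉ Legal.

Legal = {Lior}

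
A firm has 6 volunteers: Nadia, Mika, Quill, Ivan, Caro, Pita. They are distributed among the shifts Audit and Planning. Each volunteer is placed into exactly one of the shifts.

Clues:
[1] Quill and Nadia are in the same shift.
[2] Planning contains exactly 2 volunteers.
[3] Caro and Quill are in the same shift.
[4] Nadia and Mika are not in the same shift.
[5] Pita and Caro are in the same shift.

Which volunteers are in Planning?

Planning = {Ivan, Mika}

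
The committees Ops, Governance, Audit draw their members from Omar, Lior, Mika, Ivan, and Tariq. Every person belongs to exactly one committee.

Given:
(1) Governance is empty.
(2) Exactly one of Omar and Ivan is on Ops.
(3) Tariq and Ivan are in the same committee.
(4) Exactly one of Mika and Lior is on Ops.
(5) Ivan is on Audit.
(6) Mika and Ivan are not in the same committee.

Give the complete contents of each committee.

From (5): Ivan ∈ Audit.
(1): Governance already has 0, so the rest are out.
(2) (exactly one): Omar ∈ Ops.
(3): Tariq matches Ivan: Tariq ∉ Ops.
(3): Tariq matches Ivan: Tariq ∈ Audit.
(6): Mika ∉ Audit.
Only one committee left: Mika ∈ Ops.
(4) (exactly one): Lior ∉ Ops.
Only one committee left: Lior ∈ Audit.

Ops = {Mika, Omar}; Governance = {}; Audit = {Ivan, Lior, Tariq}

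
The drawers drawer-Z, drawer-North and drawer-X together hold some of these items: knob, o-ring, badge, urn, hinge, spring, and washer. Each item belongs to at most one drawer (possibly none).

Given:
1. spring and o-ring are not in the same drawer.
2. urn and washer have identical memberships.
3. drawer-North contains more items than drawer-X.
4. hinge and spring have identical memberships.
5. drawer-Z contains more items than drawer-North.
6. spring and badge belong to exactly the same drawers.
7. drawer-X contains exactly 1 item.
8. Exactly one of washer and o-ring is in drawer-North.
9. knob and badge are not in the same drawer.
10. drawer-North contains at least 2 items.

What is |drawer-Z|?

3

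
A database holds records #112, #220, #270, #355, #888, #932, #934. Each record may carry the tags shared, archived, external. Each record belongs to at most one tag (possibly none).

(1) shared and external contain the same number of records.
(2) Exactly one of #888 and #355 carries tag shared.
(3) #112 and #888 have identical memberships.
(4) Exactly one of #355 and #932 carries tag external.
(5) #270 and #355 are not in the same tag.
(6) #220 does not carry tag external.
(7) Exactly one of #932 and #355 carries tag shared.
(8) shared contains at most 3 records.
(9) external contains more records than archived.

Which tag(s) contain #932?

#932: external

From (6): #220 ∉ external.
Suppose #932 ∈ shared: no assignment then satisfies all the clues, so #932 ∉ shared.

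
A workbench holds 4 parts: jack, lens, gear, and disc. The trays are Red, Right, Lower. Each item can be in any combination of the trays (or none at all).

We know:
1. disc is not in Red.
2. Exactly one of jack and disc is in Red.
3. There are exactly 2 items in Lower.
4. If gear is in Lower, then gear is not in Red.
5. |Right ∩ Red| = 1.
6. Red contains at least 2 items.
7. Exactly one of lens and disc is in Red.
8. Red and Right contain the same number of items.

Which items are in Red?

Red = {jack, lens}

From (1): disc ∉ Red.
(2) (exactly one): jack ∈ Red.
(7) (exactly one): lens ∈ Red.
Suppose gear ∈ Red: no assignment then satisfies all the clues, so gear ∉ Red.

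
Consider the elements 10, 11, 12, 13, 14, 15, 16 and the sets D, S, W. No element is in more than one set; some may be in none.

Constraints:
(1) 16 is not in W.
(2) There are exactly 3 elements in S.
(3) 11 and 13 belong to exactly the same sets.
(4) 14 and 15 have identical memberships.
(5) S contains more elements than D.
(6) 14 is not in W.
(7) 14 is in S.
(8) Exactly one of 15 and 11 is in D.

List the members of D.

D = {11, 13}

From (1): 16 ∉ W.
From (6): 14 ∉ W.
From (7): 14 ∈ S.
(4): 15 matches 14: 15 ∉ D.
(4): 15 matches 14: 15 ∈ S.
(8) (exactly one): 11 ∈ D.
(3): 13 matches 11: 13 ∈ D.
Suppose 10 ∈ D: no assignment then satisfies all the clues, so 10 ∉ D.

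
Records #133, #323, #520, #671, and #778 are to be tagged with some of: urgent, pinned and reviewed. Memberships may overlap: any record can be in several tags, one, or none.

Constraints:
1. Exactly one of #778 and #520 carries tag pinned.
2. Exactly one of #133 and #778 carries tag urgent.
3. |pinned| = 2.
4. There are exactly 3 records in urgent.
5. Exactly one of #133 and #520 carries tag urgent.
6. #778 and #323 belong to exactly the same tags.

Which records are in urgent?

urgent = {#323, #520, #778}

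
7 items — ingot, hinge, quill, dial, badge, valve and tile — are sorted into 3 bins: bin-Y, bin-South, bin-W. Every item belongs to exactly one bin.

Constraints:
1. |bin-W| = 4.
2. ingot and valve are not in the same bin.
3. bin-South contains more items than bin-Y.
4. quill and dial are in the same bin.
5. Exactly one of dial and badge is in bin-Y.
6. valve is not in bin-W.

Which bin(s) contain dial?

From (6): valve ∉ bin-W.
Suppose dial ∈ bin-Y: no assignment then satisfies all the clues, so dial ∉ bin-Y.

dial: bin-W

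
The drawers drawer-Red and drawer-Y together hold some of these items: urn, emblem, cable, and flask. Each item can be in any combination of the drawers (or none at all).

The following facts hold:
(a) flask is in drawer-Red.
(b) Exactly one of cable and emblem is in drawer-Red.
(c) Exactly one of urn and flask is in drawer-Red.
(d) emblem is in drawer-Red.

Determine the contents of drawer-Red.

drawer-Red = {emblem, flask}

From (a): flask ∈ drawer-Red.
From (d): emblem ∈ drawer-Red.
(b) (exactly one): cable ∉ drawer-Red.
(c) (exactly one): urn ∉ drawer-Red.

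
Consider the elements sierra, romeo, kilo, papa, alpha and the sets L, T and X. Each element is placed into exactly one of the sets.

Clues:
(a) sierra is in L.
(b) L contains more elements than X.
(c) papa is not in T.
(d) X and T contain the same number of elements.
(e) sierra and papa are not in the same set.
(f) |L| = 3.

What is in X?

X = {papa}

From (a): sierra ∈ L.
From (c): papa ∉ T.
(e): papa ∉ L.
Only one set left: papa ∈ X.
Suppose romeo ∈ X: no assignment then satisfies all the clues, so romeo ∉ X.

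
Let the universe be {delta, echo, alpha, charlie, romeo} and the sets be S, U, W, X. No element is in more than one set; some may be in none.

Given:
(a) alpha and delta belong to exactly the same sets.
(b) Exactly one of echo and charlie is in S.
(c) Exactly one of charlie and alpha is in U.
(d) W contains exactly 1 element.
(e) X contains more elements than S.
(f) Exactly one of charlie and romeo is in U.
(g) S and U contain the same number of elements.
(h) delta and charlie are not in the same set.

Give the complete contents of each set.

S = {echo}; U = {charlie}; W = {romeo}; X = {alpha, delta}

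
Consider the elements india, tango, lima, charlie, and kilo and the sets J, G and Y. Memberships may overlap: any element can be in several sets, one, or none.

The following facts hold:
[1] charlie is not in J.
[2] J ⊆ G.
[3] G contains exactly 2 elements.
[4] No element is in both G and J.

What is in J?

J = {}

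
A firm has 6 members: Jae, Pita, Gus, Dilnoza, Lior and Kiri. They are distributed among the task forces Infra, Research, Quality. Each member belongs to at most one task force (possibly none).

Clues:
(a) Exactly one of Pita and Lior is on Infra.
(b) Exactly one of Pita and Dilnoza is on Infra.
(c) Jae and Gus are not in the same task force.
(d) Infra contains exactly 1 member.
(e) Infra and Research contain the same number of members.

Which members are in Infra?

Infra = {Pita}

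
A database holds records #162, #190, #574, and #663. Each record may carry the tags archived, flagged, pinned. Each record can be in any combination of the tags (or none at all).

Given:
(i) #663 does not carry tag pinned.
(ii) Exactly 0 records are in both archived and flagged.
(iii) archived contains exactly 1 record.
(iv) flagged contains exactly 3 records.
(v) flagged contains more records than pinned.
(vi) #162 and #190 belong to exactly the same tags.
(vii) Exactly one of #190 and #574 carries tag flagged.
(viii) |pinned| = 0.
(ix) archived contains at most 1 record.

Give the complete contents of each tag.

archived = {#574}; flagged = {#162, #190, #663}; pinned = {}

From (i): #663 ∉ pinned.
(viii): pinned already has 0, so the rest are out.
Suppose #162 ∈ archived: no assignment then satisfies all the clues, so #162 ∉ archived.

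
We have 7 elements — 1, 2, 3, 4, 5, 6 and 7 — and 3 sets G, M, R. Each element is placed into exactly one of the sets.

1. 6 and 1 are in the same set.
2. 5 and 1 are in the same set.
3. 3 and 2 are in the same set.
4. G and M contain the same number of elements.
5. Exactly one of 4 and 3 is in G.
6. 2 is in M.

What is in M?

M = {2, 3}

From (6): 2 ∈ M.
(3): 3 matches 2: 3 ∉ G.
(3): 3 matches 2: 3 ∈ M.
(5) (exactly one): 4 ∈ G.
Suppose 1 ∈ M: no assignment then satisfies all the clues, so 1 ∉ M.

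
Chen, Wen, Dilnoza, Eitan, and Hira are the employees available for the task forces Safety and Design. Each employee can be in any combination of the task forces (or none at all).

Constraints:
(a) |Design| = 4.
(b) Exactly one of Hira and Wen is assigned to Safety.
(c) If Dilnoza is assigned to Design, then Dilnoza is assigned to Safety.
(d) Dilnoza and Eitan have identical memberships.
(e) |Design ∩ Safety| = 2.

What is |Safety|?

3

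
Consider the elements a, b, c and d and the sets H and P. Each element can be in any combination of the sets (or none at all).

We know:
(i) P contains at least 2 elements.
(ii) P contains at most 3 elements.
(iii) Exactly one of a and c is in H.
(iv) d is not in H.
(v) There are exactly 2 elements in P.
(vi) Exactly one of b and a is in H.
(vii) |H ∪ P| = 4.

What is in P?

P = {a, d}

From (iv): d ∉ H.
Suppose a ∉ P: no assignment then satisfies all the clues, so a ∈ P.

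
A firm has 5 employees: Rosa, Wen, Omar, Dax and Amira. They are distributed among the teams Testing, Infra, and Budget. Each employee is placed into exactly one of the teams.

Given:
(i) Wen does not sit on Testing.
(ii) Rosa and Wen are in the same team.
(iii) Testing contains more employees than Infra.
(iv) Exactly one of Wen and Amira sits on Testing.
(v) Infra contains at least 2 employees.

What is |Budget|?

0

From (i): Wen ∉ Testing.
(ii): Rosa matches Wen: Rosa ∉ Testing.
(iv) (exactly one): Amira ∈ Testing.
Suppose Rosa ∉ Infra: no assignment then satisfies all the clues, so Rosa ∈ Infra.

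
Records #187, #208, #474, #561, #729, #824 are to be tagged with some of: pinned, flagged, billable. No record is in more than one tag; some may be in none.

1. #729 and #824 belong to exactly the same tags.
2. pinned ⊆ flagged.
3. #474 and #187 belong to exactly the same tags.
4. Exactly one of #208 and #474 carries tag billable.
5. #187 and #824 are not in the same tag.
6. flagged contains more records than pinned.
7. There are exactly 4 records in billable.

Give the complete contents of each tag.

pinned = {}; flagged = {#187, #474}; billable = {#208, #561, #729, #824}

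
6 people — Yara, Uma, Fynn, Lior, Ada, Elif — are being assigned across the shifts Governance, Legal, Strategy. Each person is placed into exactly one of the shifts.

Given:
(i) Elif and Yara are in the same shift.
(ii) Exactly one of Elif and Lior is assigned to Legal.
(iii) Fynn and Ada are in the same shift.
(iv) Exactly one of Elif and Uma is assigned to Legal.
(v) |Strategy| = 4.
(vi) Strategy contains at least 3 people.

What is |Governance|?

0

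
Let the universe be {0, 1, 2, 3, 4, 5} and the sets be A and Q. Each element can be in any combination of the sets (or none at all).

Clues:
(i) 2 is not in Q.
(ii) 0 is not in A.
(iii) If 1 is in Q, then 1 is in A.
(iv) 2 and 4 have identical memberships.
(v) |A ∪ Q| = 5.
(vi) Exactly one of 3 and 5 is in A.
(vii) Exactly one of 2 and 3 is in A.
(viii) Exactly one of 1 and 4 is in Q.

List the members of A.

A = {1, 2, 4, 5}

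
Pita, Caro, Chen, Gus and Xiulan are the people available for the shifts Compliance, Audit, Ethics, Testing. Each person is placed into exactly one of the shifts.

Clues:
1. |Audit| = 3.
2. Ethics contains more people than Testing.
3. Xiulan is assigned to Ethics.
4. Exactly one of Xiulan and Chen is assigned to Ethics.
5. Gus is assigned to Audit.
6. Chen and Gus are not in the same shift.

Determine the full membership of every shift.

Compliance = {Chen}; Audit = {Caro, Gus, Pita}; Ethics = {Xiulan}; Testing = {}

From (3): Xiulan ∈ Ethics.
From (5): Gus ∈ Audit.
(4) (exactly one): Chen ∉ Ethics.
(6): Chen ∉ Audit.
(1): only 3 candidates remain for Audit, so all are in.
Suppose Chen ∉ Compliance: no assignment then satisfies all the clues, so Chen ∈ Compliance.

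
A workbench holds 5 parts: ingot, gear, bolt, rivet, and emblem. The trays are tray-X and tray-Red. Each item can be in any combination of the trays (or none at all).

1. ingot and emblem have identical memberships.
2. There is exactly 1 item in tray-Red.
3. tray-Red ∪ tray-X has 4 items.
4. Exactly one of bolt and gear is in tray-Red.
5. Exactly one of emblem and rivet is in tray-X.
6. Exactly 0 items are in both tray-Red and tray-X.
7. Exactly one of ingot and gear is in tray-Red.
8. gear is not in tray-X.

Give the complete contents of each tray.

tray-X = {bolt, emblem, ingot}; tray-Red = {gear}

From (8): gear ∉ tray-X.
Suppose ingot ∉ tray-X: no assignment then satisfies all the clues, so ingot ∈ tray-X.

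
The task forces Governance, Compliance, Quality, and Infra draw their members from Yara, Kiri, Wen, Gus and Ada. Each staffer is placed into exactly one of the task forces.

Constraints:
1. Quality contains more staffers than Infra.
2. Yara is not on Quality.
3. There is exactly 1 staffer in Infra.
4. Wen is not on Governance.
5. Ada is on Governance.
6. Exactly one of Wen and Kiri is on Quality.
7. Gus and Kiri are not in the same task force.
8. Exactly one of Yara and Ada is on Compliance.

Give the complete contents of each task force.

Governance = {Ada}; Compliance = {Yara}; Quality = {Gus, Wen}; Infra = {Kiri}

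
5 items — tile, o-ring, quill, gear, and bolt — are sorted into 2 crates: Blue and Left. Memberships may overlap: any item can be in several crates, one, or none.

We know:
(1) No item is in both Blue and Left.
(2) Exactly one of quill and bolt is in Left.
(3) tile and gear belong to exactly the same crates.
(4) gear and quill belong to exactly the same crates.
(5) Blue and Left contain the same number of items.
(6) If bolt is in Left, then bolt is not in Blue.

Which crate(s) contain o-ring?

o-ring: Blue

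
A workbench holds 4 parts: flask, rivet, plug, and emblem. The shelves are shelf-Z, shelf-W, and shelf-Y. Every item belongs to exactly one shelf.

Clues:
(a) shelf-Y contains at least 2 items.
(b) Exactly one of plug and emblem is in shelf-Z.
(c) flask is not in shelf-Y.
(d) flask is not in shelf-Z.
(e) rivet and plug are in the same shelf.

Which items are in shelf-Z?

shelf-Z = {emblem}

From (c): flask ∉ shelf-Y.
From (d): flask ∉ shelf-Z.
Only one shelf left: flask ∈ shelf-W.
Suppose rivet ∈ shelf-Z: no assignment then satisfies all the clues, so rivet ∉ shelf-Z.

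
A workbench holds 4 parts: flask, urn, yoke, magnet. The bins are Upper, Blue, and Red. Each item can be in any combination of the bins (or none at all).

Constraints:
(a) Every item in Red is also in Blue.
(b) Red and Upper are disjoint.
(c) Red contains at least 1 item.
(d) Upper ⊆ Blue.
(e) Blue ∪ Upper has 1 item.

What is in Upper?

Upper = {}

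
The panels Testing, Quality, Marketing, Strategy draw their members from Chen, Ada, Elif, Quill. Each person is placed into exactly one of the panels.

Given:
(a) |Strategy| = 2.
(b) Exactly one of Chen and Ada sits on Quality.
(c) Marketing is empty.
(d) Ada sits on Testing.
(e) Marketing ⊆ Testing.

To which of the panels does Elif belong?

From (d): Ada ∈ Testing.
(b) (exactly one): Chen ∈ Quality.
(c): Marketing already has 0, so the rest are out.
(a): only 2 candidates remain for Strategy, so all are in.

Elif: Strategy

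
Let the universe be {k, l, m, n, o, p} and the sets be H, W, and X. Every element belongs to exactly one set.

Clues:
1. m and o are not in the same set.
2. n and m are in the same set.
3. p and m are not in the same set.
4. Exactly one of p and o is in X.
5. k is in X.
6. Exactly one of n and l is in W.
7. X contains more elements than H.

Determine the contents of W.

W = {m, n}

From (5): k ∈ X.
Suppose l ∈ W: no assignment then satisfies all the clues, so l ∉ W.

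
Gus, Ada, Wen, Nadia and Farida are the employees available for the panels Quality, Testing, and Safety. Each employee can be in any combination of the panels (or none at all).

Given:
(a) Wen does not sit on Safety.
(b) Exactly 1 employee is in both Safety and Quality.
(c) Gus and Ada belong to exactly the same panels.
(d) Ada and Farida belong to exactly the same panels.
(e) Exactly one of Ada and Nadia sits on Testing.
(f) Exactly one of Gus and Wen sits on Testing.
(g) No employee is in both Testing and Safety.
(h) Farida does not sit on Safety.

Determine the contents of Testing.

Testing = {Ada, Farida, Gus}

From (a): Wen ∉ Safety.
From (h): Farida ∉ Safety.
(d): Ada matches Farida: Ada ∉ Safety.
(c): Gus matches Ada: Gus ∉ Safety.
Suppose Gus ∉ Testing: no assignment then satisfies all the clues, so Gus ∈ Testing.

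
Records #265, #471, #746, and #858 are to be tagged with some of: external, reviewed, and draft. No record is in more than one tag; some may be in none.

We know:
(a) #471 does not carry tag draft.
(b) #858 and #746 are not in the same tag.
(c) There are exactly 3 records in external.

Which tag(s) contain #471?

#471: external

From (a): #471 ∉ draft.
Suppose #471 ∉ external: no assignment then satisfies all the clues, so #471 ∈ external.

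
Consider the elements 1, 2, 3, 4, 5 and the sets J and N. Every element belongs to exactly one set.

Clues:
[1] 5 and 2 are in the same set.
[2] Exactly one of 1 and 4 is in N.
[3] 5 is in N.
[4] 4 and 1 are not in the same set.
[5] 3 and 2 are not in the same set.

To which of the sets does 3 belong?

3: J

From (3): 5 ∈ N.
(1): 2 matches 5: 2 ∉ J.
(1): 2 matches 5: 2 ∈ N.
(5): 3 ∉ N.
Only one set left: 3 ∈ J.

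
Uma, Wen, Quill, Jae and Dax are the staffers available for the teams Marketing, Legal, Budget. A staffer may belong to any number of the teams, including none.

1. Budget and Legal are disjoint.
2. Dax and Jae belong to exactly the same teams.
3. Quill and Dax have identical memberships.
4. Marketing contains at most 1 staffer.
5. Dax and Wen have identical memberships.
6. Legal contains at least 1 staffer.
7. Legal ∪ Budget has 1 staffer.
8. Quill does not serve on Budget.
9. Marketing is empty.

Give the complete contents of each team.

Marketing = {}; Legal = {Uma}; Budget = {}

From (8): Quill ∉ Budget.
(3): Dax matches Quill: Dax ∉ Budget.
(5): Wen matches Dax: Wen ∉ Budget.
(9): Marketing already has 0, so the rest are out.
(2): Jae matches Dax: Jae ∉ Budget.
Suppose Uma ∉ Legal: no assignment then satisfies all the clues, so Uma ∈ Legal.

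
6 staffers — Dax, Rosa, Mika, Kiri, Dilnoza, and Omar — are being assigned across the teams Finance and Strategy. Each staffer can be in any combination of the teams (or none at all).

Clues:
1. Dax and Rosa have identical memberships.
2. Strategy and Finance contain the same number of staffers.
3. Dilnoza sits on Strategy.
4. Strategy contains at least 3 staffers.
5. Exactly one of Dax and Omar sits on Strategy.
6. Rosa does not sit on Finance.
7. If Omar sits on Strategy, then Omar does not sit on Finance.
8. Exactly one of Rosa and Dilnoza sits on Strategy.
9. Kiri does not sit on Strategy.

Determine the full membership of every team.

Finance = {Dilnoza, Kiri, Mika}; Strategy = {Dilnoza, Mika, Omar}

From (3): Dilnoza ∈ Strategy.
From (6): Rosa ∉ Finance.
From (9): Kiri ∉ Strategy.
(1): Dax matches Rosa: Dax ∉ Finance.
(8) (exactly one): Rosa ∉ Strategy.
(1): Dax matches Rosa: Dax ∉ Strategy.
(4): only 3 candidates remain for Strategy, so all are in.
(7): Omar ∉ Finance.
Suppose Mika ∉ Finance: no assignment then satisfies all the clues, so Mika ∈ Finance.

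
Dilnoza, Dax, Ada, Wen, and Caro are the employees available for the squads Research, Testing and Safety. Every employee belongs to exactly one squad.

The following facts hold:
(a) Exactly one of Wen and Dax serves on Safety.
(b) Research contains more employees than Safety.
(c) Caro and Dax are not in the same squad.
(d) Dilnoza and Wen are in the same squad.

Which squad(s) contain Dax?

Dax: Safety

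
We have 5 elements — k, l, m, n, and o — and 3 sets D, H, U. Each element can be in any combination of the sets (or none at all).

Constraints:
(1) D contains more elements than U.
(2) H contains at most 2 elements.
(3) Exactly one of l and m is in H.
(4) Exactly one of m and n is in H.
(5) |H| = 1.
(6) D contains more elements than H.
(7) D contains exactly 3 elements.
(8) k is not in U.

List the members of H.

H = {m}

From (8): k ∉ U.
Suppose k ∈ H: no assignment then satisfies all the clues, so k ∉ H.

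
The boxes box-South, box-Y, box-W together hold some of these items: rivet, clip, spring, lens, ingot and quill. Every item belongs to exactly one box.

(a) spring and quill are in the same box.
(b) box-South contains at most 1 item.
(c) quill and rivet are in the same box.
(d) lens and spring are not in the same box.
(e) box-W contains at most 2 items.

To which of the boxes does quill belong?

quill: box-Y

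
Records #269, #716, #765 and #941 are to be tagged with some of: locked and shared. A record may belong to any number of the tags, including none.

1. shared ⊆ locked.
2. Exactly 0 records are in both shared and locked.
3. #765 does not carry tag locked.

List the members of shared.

shared = {}

From (3): #765 ∉ locked.
(1) contrapositive: #765 ∉ shared.
Suppose #269 ∈ shared: no assignment then satisfies all the clues, so #269 ∉ shared.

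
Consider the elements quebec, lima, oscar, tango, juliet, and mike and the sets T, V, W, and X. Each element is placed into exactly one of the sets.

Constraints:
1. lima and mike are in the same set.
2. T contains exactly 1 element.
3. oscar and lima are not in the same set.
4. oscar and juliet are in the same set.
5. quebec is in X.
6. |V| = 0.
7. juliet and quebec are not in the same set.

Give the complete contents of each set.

T = {tango}; V = {}; W = {juliet, oscar}; X = {lima, mike, quebec}

From (5): quebec ∈ X.
(6): V already has 0, so the rest are out.
(7): juliet ∉ X.
(4): oscar matches juliet: oscar ∉ X.
Suppose lima ∈ T: no assignment then satisfies all the clues, so lima ∉ T.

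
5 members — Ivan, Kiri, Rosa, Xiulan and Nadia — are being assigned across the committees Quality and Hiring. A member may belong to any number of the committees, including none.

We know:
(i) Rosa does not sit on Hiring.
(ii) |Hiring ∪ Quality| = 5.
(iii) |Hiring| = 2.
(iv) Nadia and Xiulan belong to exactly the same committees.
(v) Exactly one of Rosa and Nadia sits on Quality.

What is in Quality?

Quality = {Ivan, Kiri, Rosa}

From (i): Rosa ∉ Hiring.
Suppose Ivan ∉ Quality: no assignment then satisfies all the clues, so Ivan ∈ Quality.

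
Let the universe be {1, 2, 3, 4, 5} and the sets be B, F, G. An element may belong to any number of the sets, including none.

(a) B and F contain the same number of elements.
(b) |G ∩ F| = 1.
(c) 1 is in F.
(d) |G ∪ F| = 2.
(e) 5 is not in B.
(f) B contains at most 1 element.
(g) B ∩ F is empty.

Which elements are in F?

F = {1}

From (c): 1 ∈ F.
From (e): 5 ∉ B.
(g) (disjoint): 1 ∉ B.
Suppose 2 ∈ F: no assignment then satisfies all the clues, so 2 ∉ F.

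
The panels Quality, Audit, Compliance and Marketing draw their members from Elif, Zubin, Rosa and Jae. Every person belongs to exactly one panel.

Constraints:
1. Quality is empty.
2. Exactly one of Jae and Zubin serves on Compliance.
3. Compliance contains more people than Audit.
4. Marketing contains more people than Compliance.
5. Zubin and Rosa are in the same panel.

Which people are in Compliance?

Compliance = {Jae}

(1): Quality already has 0, so the rest are out.
Suppose Elif ∈ Compliance: no assignment then satisfies all the clues, so Elif ∉ Compliance.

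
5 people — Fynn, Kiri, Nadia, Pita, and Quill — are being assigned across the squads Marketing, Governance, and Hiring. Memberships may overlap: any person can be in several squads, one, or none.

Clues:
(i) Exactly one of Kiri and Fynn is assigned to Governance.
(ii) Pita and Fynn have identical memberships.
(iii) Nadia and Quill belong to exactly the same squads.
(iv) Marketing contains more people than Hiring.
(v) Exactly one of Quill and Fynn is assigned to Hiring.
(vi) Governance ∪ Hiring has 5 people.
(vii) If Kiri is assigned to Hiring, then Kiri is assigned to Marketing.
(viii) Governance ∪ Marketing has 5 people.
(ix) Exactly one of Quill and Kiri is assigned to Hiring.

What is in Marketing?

Marketing = {Fynn, Kiri, Nadia, Pita, Quill}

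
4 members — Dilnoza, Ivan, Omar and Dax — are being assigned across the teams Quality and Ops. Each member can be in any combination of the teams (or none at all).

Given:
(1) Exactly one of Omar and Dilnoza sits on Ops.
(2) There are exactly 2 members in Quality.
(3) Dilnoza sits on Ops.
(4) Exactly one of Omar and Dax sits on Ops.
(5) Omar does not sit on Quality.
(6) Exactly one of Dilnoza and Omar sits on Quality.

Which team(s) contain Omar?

From (3): Dilnoza ∈ Ops.
From (5): Omar ∉ Quality.
(1) (exactly one): Omar ∉ Ops.
(4) (exactly one): Dax ∈ Ops.
(6) (exactly one): Dilnoza ∈ Quality.

Omar: none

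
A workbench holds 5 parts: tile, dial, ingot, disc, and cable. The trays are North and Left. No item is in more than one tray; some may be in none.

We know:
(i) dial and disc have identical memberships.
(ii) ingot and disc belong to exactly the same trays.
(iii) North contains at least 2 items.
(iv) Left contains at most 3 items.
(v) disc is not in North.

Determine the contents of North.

North = {cable, tile}

From (v): disc ∉ North.
(i): dial matches disc: dial ∉ North.
(ii): ingot matches disc: ingot ∉ North.
(iii): only 2 candidates remain for North, so all are in.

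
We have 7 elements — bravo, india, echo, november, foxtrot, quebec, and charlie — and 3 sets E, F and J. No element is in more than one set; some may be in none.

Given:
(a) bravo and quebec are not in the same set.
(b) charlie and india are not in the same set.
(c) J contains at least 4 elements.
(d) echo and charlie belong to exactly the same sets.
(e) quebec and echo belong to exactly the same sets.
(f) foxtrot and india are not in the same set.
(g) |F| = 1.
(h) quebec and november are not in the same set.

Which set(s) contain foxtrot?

foxtrot: J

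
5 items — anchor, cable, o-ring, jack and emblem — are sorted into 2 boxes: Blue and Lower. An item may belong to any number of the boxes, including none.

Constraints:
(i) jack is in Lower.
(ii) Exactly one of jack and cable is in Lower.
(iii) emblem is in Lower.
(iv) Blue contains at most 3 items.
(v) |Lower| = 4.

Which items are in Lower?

From (i): jack ∈ Lower.
From (iii): emblem ∈ Lower.
(ii) (exactly one): cable ∉ Lower.
(v): only 4 candidates remain for Lower, so all are in.

Lower = {anchor, emblem, jack, o-ring}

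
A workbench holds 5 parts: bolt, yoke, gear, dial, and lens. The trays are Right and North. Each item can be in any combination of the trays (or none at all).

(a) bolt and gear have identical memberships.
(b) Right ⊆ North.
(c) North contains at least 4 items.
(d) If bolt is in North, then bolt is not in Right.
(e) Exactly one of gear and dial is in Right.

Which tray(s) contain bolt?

bolt: North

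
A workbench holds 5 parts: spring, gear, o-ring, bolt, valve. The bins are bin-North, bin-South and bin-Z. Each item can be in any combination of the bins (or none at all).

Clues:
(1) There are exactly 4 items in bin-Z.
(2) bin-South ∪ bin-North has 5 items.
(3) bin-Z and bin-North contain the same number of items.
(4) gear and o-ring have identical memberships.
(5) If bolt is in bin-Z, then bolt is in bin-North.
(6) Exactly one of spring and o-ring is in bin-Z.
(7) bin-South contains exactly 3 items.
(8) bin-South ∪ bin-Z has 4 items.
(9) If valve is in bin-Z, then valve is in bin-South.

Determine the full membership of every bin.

bin-North = {bolt, gear, o-ring, spring}; bin-South = {gear, o-ring, valve}; bin-Z = {bolt, gear, o-ring, valve}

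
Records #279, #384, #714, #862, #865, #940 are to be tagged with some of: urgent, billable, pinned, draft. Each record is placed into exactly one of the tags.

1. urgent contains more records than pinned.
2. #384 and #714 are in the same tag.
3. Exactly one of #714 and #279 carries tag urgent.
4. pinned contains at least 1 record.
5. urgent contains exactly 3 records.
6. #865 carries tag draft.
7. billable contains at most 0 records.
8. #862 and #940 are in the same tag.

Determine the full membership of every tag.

urgent = {#279, #862, #940}; billable = {}; pinned = {#384, #714}; draft = {#865}

From (6): #865 ∈ draft.
(7): billable already has 0, so the rest are out.
Suppose #279 ∉ urgent: no assignment then satisfies all the clues, so #279 ∈ urgent.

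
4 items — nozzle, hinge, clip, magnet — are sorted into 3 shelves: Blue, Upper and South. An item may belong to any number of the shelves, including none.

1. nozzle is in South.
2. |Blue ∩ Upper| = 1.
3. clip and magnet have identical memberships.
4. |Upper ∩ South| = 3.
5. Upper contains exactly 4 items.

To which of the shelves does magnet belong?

magnet: South, Upper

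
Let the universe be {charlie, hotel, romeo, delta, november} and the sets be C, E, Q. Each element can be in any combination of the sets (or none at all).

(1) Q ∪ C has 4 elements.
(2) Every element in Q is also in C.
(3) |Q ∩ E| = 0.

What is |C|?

4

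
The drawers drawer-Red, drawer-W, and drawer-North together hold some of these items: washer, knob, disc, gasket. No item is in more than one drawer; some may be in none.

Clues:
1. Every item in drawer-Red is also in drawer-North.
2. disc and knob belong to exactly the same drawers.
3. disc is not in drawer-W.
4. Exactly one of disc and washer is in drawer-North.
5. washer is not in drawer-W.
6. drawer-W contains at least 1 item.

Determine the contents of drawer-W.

drawer-W = {gasket}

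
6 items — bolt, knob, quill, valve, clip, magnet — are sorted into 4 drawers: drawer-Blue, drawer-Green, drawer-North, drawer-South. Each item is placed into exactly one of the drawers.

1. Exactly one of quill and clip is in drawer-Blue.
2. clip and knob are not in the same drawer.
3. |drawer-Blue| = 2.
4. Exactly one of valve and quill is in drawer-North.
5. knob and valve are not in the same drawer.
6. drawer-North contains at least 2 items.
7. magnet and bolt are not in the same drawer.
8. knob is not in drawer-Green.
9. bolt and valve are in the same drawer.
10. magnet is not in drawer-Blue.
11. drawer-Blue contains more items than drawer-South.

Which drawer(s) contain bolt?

bolt: drawer-North

From (8): knob ∉ drawer-Green.
From (10): magnet ∉ drawer-Blue.
Suppose bolt ∈ drawer-Blue: no assignment then satisfies all the clues, so bolt ∉ drawer-Blue.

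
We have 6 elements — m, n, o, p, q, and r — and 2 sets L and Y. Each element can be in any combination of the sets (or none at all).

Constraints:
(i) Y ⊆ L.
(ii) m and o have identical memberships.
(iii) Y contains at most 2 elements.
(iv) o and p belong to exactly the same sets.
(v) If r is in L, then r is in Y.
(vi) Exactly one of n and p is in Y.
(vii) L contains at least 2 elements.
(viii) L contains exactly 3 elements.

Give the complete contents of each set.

L = {n, q, r}; Y = {n, r}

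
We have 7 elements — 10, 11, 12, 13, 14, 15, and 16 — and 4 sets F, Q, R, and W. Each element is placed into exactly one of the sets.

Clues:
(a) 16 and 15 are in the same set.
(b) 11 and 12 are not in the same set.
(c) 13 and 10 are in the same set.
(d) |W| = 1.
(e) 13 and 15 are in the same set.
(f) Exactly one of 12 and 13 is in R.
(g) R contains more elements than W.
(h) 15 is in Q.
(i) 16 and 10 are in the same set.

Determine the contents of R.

R = {12, 14}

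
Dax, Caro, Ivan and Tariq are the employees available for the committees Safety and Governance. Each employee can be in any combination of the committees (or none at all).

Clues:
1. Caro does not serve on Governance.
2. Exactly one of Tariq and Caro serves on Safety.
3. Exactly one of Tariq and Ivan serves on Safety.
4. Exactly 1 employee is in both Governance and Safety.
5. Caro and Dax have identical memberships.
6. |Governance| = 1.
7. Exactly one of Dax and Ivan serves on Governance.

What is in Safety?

Safety = {Caro, Dax, Ivan}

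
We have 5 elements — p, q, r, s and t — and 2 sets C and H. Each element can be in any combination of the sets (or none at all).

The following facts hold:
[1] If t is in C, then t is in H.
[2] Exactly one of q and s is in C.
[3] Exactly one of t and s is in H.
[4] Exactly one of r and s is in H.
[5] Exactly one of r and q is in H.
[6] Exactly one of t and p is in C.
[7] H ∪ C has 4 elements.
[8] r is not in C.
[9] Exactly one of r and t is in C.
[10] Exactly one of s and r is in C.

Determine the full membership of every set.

C = {s, t}; H = {p, r, t}

From (8): r ∉ C.
(9) (exactly one): t ∈ C.
(10) (exactly one): s ∈ C.
(1): t ∈ H.
(2) (exactly one): q ∉ C.
(3) (exactly one): s ∉ H.
(4) (exactly one): r ∈ H.
(5) (exactly one): q ∉ H.
(6) (exactly one): p ∉ C.
Suppose p ∉ H: no assignment then satisfies all the clues, so p ∈ H.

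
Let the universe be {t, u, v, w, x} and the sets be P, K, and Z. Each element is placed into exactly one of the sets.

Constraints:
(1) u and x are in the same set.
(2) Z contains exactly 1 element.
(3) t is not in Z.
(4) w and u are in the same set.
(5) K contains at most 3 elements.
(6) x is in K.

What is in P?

P = {t}

From (3): t ∉ Z.
From (6): x ∈ K.
(1): u matches x: u ∉ P.
(1): u matches x: u ∈ K.
(4): w matches u: w ∉ P.
(4): w matches u: w ∈ K.
(5): K already has 3, so the rest are out.
Only one set left: t ∈ P.
(2): only 1 candidates remain for Z, so all are in.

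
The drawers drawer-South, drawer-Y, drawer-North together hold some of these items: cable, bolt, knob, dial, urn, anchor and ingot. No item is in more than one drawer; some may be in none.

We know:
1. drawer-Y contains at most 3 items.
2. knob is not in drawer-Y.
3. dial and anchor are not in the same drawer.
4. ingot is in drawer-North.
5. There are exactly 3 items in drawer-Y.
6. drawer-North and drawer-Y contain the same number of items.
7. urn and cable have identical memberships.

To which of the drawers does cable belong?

cable: drawer-Y

From (2): knob ∉ drawer-Y.
From (4): ingot ∈ drawer-North.
Suppose cable ∈ drawer-South: no assignment then satisfies all the clues, so cable ∉ drawer-South.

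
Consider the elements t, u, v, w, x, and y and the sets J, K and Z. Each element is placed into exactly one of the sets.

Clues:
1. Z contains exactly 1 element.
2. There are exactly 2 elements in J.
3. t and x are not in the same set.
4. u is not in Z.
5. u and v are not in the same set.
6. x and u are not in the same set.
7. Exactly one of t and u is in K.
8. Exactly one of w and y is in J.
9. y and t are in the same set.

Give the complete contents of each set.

J = {u, w}; K = {t, v, y}; Z = {x}

From (4): u ∉ Z.
Suppose t ∈ J: no assignment then satisfies all the clues, so t ∉ J.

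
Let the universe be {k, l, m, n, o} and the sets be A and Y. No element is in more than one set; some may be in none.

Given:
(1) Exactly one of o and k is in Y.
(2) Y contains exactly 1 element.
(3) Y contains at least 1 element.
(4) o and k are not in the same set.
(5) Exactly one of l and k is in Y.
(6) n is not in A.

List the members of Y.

From (6): n ∉ A.
Suppose k ∉ Y: no assignment then satisfies all the clues, so k ∈ Y.

Y = {k}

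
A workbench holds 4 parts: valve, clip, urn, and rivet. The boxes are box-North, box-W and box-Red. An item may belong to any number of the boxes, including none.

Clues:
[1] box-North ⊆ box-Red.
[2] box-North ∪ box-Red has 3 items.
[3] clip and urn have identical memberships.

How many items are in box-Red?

3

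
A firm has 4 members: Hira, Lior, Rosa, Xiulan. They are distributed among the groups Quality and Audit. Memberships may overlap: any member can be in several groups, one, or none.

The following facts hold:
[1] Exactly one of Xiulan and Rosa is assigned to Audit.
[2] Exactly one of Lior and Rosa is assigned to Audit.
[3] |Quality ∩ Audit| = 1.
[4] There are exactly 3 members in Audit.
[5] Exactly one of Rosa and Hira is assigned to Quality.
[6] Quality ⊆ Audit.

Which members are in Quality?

Quality = {Hira}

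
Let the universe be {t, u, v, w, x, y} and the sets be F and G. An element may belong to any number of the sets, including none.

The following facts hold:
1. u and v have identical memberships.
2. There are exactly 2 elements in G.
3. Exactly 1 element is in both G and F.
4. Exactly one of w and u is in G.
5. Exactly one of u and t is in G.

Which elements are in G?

G = {t, w}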